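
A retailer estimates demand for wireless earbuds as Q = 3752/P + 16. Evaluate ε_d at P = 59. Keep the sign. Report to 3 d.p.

At P = 59, Q = 79.593.
dQ/dP = −3752/P² = -1.078.
ε = (dQ/dP)(P/Q) = (-1.078)(59/79.593).

-0.799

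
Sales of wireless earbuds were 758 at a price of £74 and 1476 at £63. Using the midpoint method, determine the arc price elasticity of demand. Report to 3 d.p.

ΔQ = 1476 − 758 = 718; ΔP = 63 − 74 = -11.
Midpoints: P̄ = 68.50, Q̄ = 1117.0.
ε = (ΔQ/ΔP)(P̄/Q̄) = (718/-11)(68.50/1117.0).

-4.003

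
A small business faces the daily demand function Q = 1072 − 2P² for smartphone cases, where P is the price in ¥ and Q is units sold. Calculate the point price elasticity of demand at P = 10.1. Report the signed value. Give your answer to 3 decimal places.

-0.470

At P = 10.1, Q = 867.980.
dQ/dP = −4P = -40.400.
ε = (dQ/dP)(P/Q) = (-40.400)(10.1/867.980).
|ε| < 1, so demand is inelastic at this price.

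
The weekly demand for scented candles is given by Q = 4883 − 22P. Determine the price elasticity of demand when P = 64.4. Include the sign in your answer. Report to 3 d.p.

At P = 64.4, Q = 3466.200.
dQ/dP = −22.
ε = (dQ/dP)(P/Q) = (-22)(64.4/3466.200).

-0.409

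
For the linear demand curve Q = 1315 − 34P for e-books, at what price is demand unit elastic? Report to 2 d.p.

19.34

For linear demand Q = a − bP, ε = −bP/(a − bP). |ε| = 1 when bP = a − bP, i.e. P = a/(2b).
P = 1315/(2·34) = 1315/68 = 19.3382.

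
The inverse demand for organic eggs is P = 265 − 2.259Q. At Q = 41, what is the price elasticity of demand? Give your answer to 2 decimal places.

-1.86

At Q = 41, P = 265 − 2.259(41) = 172.38.
dP/dQ = −2.259, so dQ/dP = 1/(−2.259) = -0.443.
ε = (dQ/dP)(P/Q) = (-0.443)(172.38/41).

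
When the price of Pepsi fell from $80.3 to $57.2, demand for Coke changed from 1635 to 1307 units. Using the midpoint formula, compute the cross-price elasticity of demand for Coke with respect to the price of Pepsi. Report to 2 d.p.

ΔQ_x = 1307 − 1635 = -328; ΔP_y = 57.2 − 80.3 = -23.1.
Midpoints: P̄_y = 68.75, Q̄_x = 1471.0.
ε_xy = (ΔQ_x/ΔP_y)(P̄_y/Q̄_x) = (-328/-23.1)(68.75/1471.0).

0.66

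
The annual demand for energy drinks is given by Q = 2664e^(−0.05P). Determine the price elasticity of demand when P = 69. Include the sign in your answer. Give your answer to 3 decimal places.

-3.450

At P = 69, Q = 84.570.
dQ/dP = −0.05·2664e^(−0.05P) = −0.05Q = -4.229.
ε = (dQ/dP)(P/Q) = (-4.229)(69/84.570).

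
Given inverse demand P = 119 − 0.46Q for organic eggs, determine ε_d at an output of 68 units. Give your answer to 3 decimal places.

At Q = 68, P = 119 − 0.46(68) = 87.72.
dP/dQ = −0.46, so dQ/dP = 1/(−0.46) = -2.174.
ε = (dQ/dP)(P/Q) = (-2.174)(87.72/68).

-2.804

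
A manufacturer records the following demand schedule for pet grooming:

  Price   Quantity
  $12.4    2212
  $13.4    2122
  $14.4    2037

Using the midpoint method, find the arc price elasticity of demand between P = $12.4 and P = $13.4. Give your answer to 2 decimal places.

At P = 12.4, Q = 2212; at P = 13.4, Q = 2122.
ΔQ = -90, ΔP = 1.0. Midpoints: P̄ = 12.90, Q̄ = 2167.0.
ε = (ΔQ/ΔP)(P̄/Q̄) = (-90/1.0)(12.90/2167.0).

-0.54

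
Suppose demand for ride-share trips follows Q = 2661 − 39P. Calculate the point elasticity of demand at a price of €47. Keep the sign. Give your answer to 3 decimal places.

At P = 47, Q = 828.
dQ/dP = −39.
ε = (dQ/dP)(P/Q) = (-39)(47/828).

-2.214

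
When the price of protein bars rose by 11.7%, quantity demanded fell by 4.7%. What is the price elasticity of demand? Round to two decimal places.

-0.40

ε = %ΔQ / %ΔP = (-4.7)/(11.7) = -0.402.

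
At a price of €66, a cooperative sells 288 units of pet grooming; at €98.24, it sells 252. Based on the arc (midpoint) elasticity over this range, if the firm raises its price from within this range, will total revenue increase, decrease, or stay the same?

Arc ε = (-36/32.24)(82.12/270.0) ≈ -0.340.
|ε| = 0.34 < 1, so demand is inelastic. A price rise therefore raises total revenue.

increase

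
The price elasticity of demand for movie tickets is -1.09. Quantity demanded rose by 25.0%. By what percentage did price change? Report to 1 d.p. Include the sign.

%ΔP ≈ %ΔQ / ε = (25.0%)/(-1.09) = -22.94%.

-22.9%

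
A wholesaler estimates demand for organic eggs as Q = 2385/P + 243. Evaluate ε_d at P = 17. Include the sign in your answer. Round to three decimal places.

-0.366

At P = 17, Q = 383.294.
dQ/dP = −2385/P² = -8.253.
ε = (dQ/dP)(P/Q) = (-8.253)(17/383.294).
|ε| < 1, so demand is inelastic at this price.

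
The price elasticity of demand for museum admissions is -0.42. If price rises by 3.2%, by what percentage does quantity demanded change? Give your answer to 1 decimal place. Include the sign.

%ΔQ ≈ ε × %ΔP = (-0.42)(3.2%) = -1.34%.

-1.3%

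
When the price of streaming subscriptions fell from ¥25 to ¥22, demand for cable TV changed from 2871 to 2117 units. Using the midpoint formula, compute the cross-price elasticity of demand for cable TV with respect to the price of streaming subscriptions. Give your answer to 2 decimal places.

ΔQ_x = 2117 − 2871 = -754; ΔP_y = 22 − 25 = -3.
Midpoints: P̄_y = 23.50, Q̄_x = 2494.0.
ε_xy = (ΔQ_x/ΔP_y)(P̄_y/Q̄_x) = (-754/-3)(23.50/2494.0).

2.37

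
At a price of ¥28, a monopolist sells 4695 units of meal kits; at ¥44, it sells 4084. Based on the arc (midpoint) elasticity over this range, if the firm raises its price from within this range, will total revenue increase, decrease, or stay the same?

increase

Arc ε = (-611/16)(36.00/4389.5) ≈ -0.313.
|ε| = 0.31 < 1, so demand is inelastic. A price rise therefore raises total revenue.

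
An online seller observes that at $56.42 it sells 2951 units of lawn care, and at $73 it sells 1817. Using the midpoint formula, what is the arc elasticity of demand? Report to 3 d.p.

-1.856

ΔQ = 1817 − 2951 = -1134; ΔP = 73 − 56.42 = 16.58.
Midpoints: P̄ = 64.71, Q̄ = 2384.0.
ε = (ΔQ/ΔP)(P̄/Q̄) = (-1134/16.58)(64.71/2384.0).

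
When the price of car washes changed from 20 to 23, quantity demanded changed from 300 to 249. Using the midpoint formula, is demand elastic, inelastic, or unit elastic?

elastic

Arc ε ≈ -1.332.
|ε| = 1.33 > 1.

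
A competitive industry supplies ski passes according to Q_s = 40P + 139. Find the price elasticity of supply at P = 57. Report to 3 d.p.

At P = 57, Q_s = 2419.
dQ_s/dP = 40.
ε_s = (dQ_s/dP)(P/Q_s) = (40)(57/2419).

0.943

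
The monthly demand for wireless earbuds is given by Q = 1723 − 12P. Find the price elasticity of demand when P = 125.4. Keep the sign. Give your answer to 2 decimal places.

-6.90

At P = 125.4, Q = 218.200.
dQ/dP = −12.
ε = (dQ/dP)(P/Q) = (-12)(125.4/218.200).
|ε| > 1, so demand is elastic at this price.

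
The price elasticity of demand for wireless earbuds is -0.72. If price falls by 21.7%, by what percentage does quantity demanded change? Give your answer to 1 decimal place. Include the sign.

%ΔQ ≈ ε × %ΔP = (-0.72)(-21.7%) = 15.62%.

15.6%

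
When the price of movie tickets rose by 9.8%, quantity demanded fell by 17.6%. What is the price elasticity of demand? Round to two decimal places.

-1.80

ε = %ΔQ / %ΔP = (-17.6)/(9.8) = -1.796.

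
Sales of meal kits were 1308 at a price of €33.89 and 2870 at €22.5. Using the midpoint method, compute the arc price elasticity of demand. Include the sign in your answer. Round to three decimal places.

-1.851

ΔQ = 2870 − 1308 = 1562; ΔP = 22.5 − 33.89 = -11.39.
Midpoints: P̄ = 28.20, Q̄ = 2089.0.
ε = (ΔQ/ΔP)(P̄/Q̄) = (1562/-11.39)(28.20/2089.0).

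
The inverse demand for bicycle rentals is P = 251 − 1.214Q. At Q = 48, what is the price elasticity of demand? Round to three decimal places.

-3.307

At Q = 48, P = 251 − 1.214(48) = 192.73.
dP/dQ = −1.214, so dQ/dP = 1/(−1.214) = -0.824.
ε = (dQ/dP)(P/Q) = (-0.824)(192.73/48).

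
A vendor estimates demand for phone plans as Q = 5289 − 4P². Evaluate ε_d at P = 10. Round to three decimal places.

-0.164

At P = 10, Q = 4889.
dQ/dP = −8P = -80.
ε = (dQ/dP)(P/Q) = (-80)(10/4889).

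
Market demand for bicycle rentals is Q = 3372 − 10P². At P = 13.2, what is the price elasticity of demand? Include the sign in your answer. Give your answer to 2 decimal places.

At P = 13.2, Q = 1629.600.
dQ/dP = −20P = -264.
ε = (dQ/dP)(P/Q) = (-264)(13.2/1629.600).

-2.14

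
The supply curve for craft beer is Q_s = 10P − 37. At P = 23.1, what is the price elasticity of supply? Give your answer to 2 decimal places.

1.19

At P = 23.1, Q_s = 194.
dQ_s/dP = 10.
ε_s = (dQ_s/dP)(P/Q_s) = (10)(23.1/194).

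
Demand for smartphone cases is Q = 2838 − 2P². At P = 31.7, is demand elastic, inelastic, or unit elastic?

elastic

Q = 828.220, dQ/dP = -126.800.
ε = (dQ/dP)(P/Q) ≈ -4.853.
|ε| = 4.85 > 1.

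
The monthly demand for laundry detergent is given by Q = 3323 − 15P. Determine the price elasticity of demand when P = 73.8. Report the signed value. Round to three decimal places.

At P = 73.8, Q = 2216.
dQ/dP = −15.
ε = (dQ/dP)(P/Q) = (-15)(73.8/2216).

-0.500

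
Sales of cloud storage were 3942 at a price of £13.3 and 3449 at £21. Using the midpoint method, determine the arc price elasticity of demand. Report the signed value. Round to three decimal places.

ΔQ = 3449 − 3942 = -493; ΔP = 21 − 13.3 = 7.7.
Midpoints: P̄ = 17.15, Q̄ = 3695.5.
ε = (ΔQ/ΔP)(P̄/Q̄) = (-493/7.7)(17.15/3695.5).

-0.297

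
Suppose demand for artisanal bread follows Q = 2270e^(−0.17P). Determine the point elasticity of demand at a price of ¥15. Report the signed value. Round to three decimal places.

At P = 15, Q = 177.245.
dQ/dP = −0.17·2270e^(−0.17P) = −0.17Q = -30.132.
ε = (dQ/dP)(P/Q) = (-30.132)(15/177.245).

-2.550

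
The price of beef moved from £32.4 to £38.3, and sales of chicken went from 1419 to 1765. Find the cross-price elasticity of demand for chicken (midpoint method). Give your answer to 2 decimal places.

ΔQ_x = 1765 − 1419 = 346; ΔP_y = 38.3 − 32.4 = 5.9.
Midpoints: P̄_y = 35.35, Q̄_x = 1592.0.
ε_xy = (ΔQ_x/ΔP_y)(P̄_y/Q̄_x) = (346/5.9)(35.35/1592.0).
ε_xy > 0, so the goods are substitutes.

1.30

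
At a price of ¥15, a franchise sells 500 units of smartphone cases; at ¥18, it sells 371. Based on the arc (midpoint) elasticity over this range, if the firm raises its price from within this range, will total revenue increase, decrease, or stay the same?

Arc ε = (-129/3)(16.50/435.5) ≈ -1.629.
|ε| = 1.63 > 1, so demand is elastic. A price rise therefore reduces total revenue.

decrease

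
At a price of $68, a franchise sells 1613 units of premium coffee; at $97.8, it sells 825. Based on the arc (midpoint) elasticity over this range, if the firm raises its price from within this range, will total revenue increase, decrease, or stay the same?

decrease

Arc ε = (-788/29.8)(82.90/1219.0) ≈ -1.798.
|ε| = 1.80 > 1, so demand is elastic. A price rise therefore reduces total revenue.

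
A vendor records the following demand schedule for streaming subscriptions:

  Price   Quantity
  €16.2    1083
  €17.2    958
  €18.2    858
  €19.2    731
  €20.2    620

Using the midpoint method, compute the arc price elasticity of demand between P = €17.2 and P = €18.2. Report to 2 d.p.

-1.95

At P = 17.2, Q = 958; at P = 18.2, Q = 858.
ΔQ = -100, ΔP = 1.0. Midpoints: P̄ = 17.70, Q̄ = 908.0.
ε = (ΔQ/ΔP)(P̄/Q̄) = (-100/1.0)(17.70/908.0).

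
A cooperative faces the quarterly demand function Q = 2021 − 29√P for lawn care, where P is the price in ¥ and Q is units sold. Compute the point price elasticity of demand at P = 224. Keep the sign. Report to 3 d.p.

At P = 224, Q = 1586.968.
dQ/dP = −29/(2√P) = -0.969.
ε = (dQ/dP)(P/Q) = (-0.969)(224/1586.968).

-0.137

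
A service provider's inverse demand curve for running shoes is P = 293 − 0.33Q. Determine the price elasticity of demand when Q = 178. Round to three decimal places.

At Q = 178, P = 293 − 0.33(178) = 234.26.
dP/dQ = −0.33, so dQ/dP = 1/(−0.33) = -3.030.
ε = (dQ/dP)(P/Q) = (-3.030)(234.26/178).

-3.988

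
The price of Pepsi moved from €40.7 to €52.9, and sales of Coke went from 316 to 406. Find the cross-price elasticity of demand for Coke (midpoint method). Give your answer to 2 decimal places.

0.96

ΔQ_x = 406 − 316 = 90; ΔP_y = 52.9 − 40.7 = 12.2.
Midpoints: P̄_y = 46.80, Q̄_x = 361.0.
ε_xy = (ΔQ_x/ΔP_y)(P̄_y/Q̄_x) = (90/12.2)(46.80/361.0).
ε_xy > 0, so the goods are substitutes.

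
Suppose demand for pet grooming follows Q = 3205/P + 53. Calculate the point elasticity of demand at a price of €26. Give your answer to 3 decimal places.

At P = 26, Q = 176.269.
dQ/dP = −3205/P² = -4.741.
ε = (dQ/dP)(P/Q) = (-4.741)(26/176.269).

-0.699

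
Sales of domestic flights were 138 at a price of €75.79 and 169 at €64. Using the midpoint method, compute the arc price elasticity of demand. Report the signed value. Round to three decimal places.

ΔQ = 169 − 138 = 31; ΔP = 64 − 75.79 = -11.79.
Midpoints: P̄ = 69.90, Q̄ = 153.5.
ε = (ΔQ/ΔP)(P̄/Q̄) = (31/-11.79)(69.90/153.5).

-1.197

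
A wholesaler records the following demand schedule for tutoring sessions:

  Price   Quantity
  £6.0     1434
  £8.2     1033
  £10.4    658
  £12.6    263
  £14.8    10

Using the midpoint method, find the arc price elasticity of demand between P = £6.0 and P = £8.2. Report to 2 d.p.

At P = 6.0, Q = 1434; at P = 8.2, Q = 1033.
ΔQ = -401, ΔP = 2.2. Midpoints: P̄ = 7.10, Q̄ = 1233.5.
ε = (ΔQ/ΔP)(P̄/Q̄) = (-401/2.2)(7.10/1233.5).

-1.05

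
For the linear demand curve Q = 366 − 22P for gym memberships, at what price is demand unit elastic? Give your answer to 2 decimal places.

8.32

For linear demand Q = a − bP, ε = −bP/(a − bP). |ε| = 1 when bP = a − bP, i.e. P = a/(2b).
P = 366/(2·22) = 366/44 = 8.3182.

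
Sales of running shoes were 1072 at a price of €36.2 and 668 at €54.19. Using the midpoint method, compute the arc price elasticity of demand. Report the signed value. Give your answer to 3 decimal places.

-1.167

ΔQ = 668 − 1072 = -404; ΔP = 54.19 − 36.2 = 17.99.
Midpoints: P̄ = 45.20, Q̄ = 870.0.
ε = (ΔQ/ΔP)(P̄/Q̄) = (-404/17.99)(45.20/870.0).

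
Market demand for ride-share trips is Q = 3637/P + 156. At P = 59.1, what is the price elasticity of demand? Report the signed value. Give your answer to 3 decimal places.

At P = 59.1, Q = 217.540.
dQ/dP = −3637/P² = -1.041.
ε = (dQ/dP)(P/Q) = (-1.041)(59.1/217.540).

-0.283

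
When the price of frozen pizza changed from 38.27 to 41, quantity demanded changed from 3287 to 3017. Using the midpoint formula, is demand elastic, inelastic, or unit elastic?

elastic

Arc ε ≈ -1.244.
|ε| = 1.24 > 1.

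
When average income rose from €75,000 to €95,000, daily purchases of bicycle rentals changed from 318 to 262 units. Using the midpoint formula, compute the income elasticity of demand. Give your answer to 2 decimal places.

ΔQ = -56, ΔI = 20000. Midpoints: Ī = 85,000, Q̄ = 290.0.
ε_I = (ΔQ/ΔI)(Ī/Q̄) = (-56/20000)(85000/290.0).
ε_I < 0, so the good is inferior.

-0.82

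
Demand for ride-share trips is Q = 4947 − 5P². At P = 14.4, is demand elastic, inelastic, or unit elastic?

inelastic

Q = 3910.200, dQ/dP = -144.
ε = (dQ/dP)(P/Q) ≈ -0.530.
|ε| = 0.53 < 1.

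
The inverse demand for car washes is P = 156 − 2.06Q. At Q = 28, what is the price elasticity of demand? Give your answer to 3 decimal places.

-1.705

At Q = 28, P = 156 − 2.06(28) = 98.32.
dP/dQ = −2.06, so dQ/dP = 1/(−2.06) = -0.485.
ε = (dQ/dP)(P/Q) = (-0.485)(98.32/28).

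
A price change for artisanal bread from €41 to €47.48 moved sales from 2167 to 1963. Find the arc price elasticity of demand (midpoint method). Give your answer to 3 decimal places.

ΔQ = 1963 − 2167 = -204; ΔP = 47.48 − 41 = 6.48.
Midpoints: P̄ = 44.24, Q̄ = 2065.0.
ε = (ΔQ/ΔP)(P̄/Q̄) = (-204/6.48)(44.24/2065.0).

-0.674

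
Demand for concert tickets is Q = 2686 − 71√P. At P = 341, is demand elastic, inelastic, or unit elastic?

inelastic

Q = 1374.901, dQ/dP = -1.922.
ε = (dQ/dP)(P/Q) ≈ -0.477.
|ε| = 0.48 < 1.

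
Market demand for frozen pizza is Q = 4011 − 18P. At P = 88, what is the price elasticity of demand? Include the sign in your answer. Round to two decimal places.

-0.65

At P = 88, Q = 2427.
dQ/dP = −18.
ε = (dQ/dP)(P/Q) = (-18)(88/2427).
|ε| < 1, so demand is inelastic at this price.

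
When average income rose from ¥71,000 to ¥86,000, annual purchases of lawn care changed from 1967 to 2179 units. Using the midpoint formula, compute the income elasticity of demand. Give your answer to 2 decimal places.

0.54

ΔQ = 212, ΔI = 15000. Midpoints: Ī = 78,500, Q̄ = 2073.0.
ε_I = (ΔQ/ΔI)(Ī/Q̄) = (212/15000)(78500/2073.0).
ε_I > 0, so the good is normal.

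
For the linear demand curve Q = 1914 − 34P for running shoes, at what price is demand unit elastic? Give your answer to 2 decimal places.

28.15

For linear demand Q = a − bP, ε = −bP/(a − bP). |ε| = 1 when bP = a − bP, i.e. P = a/(2b).
P = 1914/(2·34) = 1914/68 = 28.1471.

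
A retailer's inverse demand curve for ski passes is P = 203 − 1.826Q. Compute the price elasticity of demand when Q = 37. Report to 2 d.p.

At Q = 37, P = 203 − 1.826(37) = 135.44.
dP/dQ = −1.826, so dQ/dP = 1/(−1.826) = -0.548.
ε = (dQ/dP)(P/Q) = (-0.548)(135.44/37).

-2.00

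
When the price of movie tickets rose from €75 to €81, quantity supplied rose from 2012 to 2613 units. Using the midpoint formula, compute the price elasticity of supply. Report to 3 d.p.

3.379

ΔQ = 2613 − 2012 = 601; ΔP = 81 − 75 = 6.
Midpoints: P̄ = 78.00, Q̄ = 2312.5.
ε_s = (ΔQ/ΔP)(P̄/Q̄) = (601/6)(78.00/2312.5).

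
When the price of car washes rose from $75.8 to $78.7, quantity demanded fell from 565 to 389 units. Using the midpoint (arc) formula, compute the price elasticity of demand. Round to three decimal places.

ΔQ = 389 − 565 = -176; ΔP = 78.7 − 75.8 = 2.9.
Midpoints: P̄ = 77.25, Q̄ = 477.0.
ε = (ΔQ/ΔP)(P̄/Q̄) = (-176/2.9)(77.25/477.0).

-9.829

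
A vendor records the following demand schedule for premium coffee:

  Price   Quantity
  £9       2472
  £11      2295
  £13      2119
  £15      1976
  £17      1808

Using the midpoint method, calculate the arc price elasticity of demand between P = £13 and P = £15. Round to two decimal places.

-0.49

At P = 13, Q = 2119; at P = 15, Q = 1976.
ΔQ = -143, ΔP = 2. Midpoints: P̄ = 14.00, Q̄ = 2047.5.
ε = (ΔQ/ΔP)(P̄/Q̄) = (-143/2)(14.00/2047.5).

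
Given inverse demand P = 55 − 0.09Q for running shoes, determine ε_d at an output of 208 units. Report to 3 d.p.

At Q = 208, P = 55 − 0.09(208) = 36.28.
dP/dQ = −0.09, so dQ/dP = 1/(−0.09) = -11.111.
ε = (dQ/dP)(P/Q) = (-11.111)(36.28/208).

-1.938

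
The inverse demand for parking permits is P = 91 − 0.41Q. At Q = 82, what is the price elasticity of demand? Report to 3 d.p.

At Q = 82, P = 91 − 0.41(82) = 57.38.
dP/dQ = −0.41, so dQ/dP = 1/(−0.41) = -2.439.
ε = (dQ/dP)(P/Q) = (-2.439)(57.38/82).

-1.707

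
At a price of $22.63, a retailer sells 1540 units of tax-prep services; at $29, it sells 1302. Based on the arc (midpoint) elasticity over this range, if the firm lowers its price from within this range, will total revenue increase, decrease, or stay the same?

decrease

Arc ε = (-238/6.37)(25.81/1421.0) ≈ -0.679.
|ε| = 0.68 < 1, so demand is inelastic. A price cut therefore reduces total revenue.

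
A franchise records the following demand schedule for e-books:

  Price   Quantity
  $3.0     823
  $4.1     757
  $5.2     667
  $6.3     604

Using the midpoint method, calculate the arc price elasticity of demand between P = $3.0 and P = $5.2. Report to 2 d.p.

At P = 3.0, Q = 823; at P = 5.2, Q = 667.
ΔQ = -156, ΔP = 2.2. Midpoints: P̄ = 4.10, Q̄ = 745.0.
ε = (ΔQ/ΔP)(P̄/Q̄) = (-156/2.2)(4.10/745.0).

-0.39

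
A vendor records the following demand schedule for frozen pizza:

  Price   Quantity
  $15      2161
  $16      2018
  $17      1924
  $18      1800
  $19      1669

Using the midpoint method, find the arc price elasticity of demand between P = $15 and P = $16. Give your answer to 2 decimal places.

At P = 15, Q = 2161; at P = 16, Q = 2018.
ΔQ = -143, ΔP = 1. Midpoints: P̄ = 15.50, Q̄ = 2089.5.
ε = (ΔQ/ΔP)(P̄/Q̄) = (-143/1)(15.50/2089.5).

-1.06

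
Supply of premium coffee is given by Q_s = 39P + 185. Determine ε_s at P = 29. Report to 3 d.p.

0.859

At P = 29, Q_s = 1316.
dQ_s/dP = 39.
ε_s = (dQ_s/dP)(P/Q_s) = (39)(29/1316).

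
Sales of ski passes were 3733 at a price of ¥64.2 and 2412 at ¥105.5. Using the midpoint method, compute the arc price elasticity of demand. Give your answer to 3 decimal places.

-0.883

ΔQ = 2412 − 3733 = -1321; ΔP = 105.5 − 64.2 = 41.3.
Midpoints: P̄ = 84.85, Q̄ = 3072.5.
ε = (ΔQ/ΔP)(P̄/Q̄) = (-1321/41.3)(84.85/3072.5).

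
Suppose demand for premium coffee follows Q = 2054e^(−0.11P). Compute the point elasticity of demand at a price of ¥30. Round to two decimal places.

-3.30

At P = 30, Q = 75.758.
dQ/dP = −0.11·2054e^(−0.11P) = −0.11Q = -8.333.
ε = (dQ/dP)(P/Q) = (-8.333)(30/75.758).
|ε| > 1, so demand is elastic at this price.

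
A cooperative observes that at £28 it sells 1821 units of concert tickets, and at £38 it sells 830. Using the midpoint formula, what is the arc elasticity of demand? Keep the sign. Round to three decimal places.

ΔQ = 830 − 1821 = -991; ΔP = 38 − 28 = 10.
Midpoints: P̄ = 33.00, Q̄ = 1325.5.
ε = (ΔQ/ΔP)(P̄/Q̄) = (-991/10)(33.00/1325.5).

-2.467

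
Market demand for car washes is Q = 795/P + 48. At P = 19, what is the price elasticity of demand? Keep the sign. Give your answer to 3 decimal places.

-0.466

At P = 19, Q = 89.842.
dQ/dP = −795/P² = -2.202.
ε = (dQ/dP)(P/Q) = (-2.202)(19/89.842).
|ε| < 1, so demand is inelastic at this price.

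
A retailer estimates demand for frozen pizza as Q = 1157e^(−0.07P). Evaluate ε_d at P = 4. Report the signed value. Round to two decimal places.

-0.28

At P = 4, Q = 874.442.
dQ/dP = −0.07·1157e^(−0.07P) = −0.07Q = -61.211.
ε = (dQ/dP)(P/Q) = (-61.211)(4/874.442).
|ε| < 1, so demand is inelastic at this price.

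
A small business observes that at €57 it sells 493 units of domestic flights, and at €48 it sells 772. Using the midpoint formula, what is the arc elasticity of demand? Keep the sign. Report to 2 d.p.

-2.57

ΔQ = 772 − 493 = 279; ΔP = 48 − 57 = -9.
Midpoints: P̄ = 52.50, Q̄ = 632.5.
ε = (ΔQ/ΔP)(P̄/Q̄) = (279/-9)(52.50/632.5).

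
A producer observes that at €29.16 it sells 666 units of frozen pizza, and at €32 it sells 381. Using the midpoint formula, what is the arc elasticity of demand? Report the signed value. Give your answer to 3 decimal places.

ΔQ = 381 − 666 = -285; ΔP = 32 − 29.16 = 2.84.
Midpoints: P̄ = 30.58, Q̄ = 523.5.
ε = (ΔQ/ΔP)(P̄/Q̄) = (-285/2.84)(30.58/523.5).

-5.862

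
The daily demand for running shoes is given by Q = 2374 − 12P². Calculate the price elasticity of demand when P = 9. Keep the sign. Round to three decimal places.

-1.387

At P = 9, Q = 1402.
dQ/dP = −24P = -216.
ε = (dQ/dP)(P/Q) = (-216)(9/1402).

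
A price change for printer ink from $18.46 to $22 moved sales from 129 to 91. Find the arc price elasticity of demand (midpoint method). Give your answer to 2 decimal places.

ΔQ = 91 − 129 = -38; ΔP = 22 − 18.46 = 3.54.
Midpoints: P̄ = 20.23, Q̄ = 110.0.
ε = (ΔQ/ΔP)(P̄/Q̄) = (-38/3.54)(20.23/110.0).

-1.97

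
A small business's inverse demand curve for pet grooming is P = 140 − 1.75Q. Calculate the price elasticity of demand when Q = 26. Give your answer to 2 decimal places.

At Q = 26, P = 140 − 1.75(26) = 94.50.
dP/dQ = −1.75, so dQ/dP = 1/(−1.75) = -0.571.
ε = (dQ/dP)(P/Q) = (-0.571)(94.50/26).

-2.08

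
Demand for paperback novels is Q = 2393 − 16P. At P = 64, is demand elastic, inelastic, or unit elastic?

Q = 1369, dQ/dP = -16.
ε = (dQ/dP)(P/Q) ≈ -0.748.
|ε| = 0.75 < 1.

inelastic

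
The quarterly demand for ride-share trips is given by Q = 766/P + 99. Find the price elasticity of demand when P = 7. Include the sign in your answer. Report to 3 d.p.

At P = 7, Q = 208.429.
dQ/dP = −766/P² = -15.633.
ε = (dQ/dP)(P/Q) = (-15.633)(7/208.429).

-0.525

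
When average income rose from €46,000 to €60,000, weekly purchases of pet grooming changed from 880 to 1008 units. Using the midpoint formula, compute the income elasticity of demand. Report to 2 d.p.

ΔQ = 128, ΔI = 14000. Midpoints: Ī = 53,000, Q̄ = 944.0.
ε_I = (ΔQ/ΔI)(Ī/Q̄) = (128/14000)(53000/944.0).

0.51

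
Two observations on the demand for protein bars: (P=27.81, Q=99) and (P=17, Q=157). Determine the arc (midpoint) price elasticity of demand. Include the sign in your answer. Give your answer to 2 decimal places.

-0.94

ΔQ = 157 − 99 = 58; ΔP = 17 − 27.81 = -10.81.
Midpoints: P̄ = 22.41, Q̄ = 128.0.
ε = (ΔQ/ΔP)(P̄/Q̄) = (58/-10.81)(22.41/128.0).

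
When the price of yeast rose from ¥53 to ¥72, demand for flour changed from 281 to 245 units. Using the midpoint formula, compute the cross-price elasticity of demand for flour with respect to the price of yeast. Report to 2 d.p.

ΔQ_x = 245 − 281 = -36; ΔP_y = 72 − 53 = 19.
Midpoints: P̄_y = 62.50, Q̄_x = 263.0.
ε_xy = (ΔQ_x/ΔP_y)(P̄_y/Q̄_x) = (-36/19)(62.50/263.0).

-0.45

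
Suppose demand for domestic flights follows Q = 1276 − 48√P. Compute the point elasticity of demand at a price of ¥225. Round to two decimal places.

-0.65

At P = 225, Q = 556.
dQ/dP = −48/(2√P) = -1.600.
ε = (dQ/dP)(P/Q) = (-1.600)(225/556).
|ε| < 1, so demand is inelastic at this price.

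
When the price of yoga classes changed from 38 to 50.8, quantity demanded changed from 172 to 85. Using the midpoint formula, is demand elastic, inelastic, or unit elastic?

elastic

Arc ε ≈ -2.348.
|ε| = 2.35 > 1.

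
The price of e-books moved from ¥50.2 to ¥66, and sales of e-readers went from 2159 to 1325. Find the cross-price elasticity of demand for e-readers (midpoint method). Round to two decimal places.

-1.76

ΔQ_x = 1325 − 2159 = -834; ΔP_y = 66 − 50.2 = 15.8.
Midpoints: P̄_y = 58.10, Q̄_x = 1742.0.
ε_xy = (ΔQ_x/ΔP_y)(P̄_y/Q̄_x) = (-834/15.8)(58.10/1742.0).
ε_xy < 0, so the goods are complements.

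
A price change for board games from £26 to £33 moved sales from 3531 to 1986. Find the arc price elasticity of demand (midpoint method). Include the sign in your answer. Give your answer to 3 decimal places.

-2.360

ΔQ = 1986 − 3531 = -1545; ΔP = 33 − 26 = 7.
Midpoints: P̄ = 29.50, Q̄ = 2758.5.
ε = (ΔQ/ΔP)(P̄/Q̄) = (-1545/7)(29.50/2758.5).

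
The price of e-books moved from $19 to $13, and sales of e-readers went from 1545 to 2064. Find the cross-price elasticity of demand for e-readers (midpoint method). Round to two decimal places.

ΔQ_x = 2064 − 1545 = 519; ΔP_y = 13 − 19 = -6.
Midpoints: P̄_y = 16.00, Q̄_x = 1804.5.
ε_xy = (ΔQ_x/ΔP_y)(P̄_y/Q̄_x) = (519/-6)(16.00/1804.5).
ε_xy < 0, so the goods are complements.

-0.77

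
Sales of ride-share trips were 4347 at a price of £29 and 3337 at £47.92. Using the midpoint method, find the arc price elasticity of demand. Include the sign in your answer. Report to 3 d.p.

-0.534

ΔQ = 3337 − 4347 = -1010; ΔP = 47.92 − 29 = 18.92.
Midpoints: P̄ = 38.46, Q̄ = 3842.0.
ε = (ΔQ/ΔP)(P̄/Q̄) = (-1010/18.92)(38.46/3842.0).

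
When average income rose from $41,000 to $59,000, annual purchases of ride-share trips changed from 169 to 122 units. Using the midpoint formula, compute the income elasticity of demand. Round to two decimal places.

ΔQ = -47, ΔI = 18000. Midpoints: Ī = 50,000, Q̄ = 145.5.
ε_I = (ΔQ/ΔI)(Ī/Q̄) = (-47/18000)(50000/145.5).

-0.90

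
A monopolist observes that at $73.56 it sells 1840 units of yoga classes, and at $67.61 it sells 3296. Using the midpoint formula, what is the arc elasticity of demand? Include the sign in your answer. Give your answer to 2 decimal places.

-6.73

ΔQ = 3296 − 1840 = 1456; ΔP = 67.61 − 73.56 = -5.95.
Midpoints: P̄ = 70.59, Q̄ = 2568.0.
ε = (ΔQ/ΔP)(P̄/Q̄) = (1456/-5.95)(70.59/2568.0).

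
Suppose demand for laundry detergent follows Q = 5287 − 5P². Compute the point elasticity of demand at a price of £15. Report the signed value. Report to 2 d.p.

At P = 15, Q = 4162.
dQ/dP = −10P = -150.
ε = (dQ/dP)(P/Q) = (-150)(15/4162).
|ε| < 1, so demand is inelastic at this price.

-0.54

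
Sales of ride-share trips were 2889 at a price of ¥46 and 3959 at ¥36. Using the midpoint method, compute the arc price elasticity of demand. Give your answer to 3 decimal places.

ΔQ = 3959 − 2889 = 1070; ΔP = 36 − 46 = -10.
Midpoints: P̄ = 41.00, Q̄ = 3424.0.
ε = (ΔQ/ΔP)(P̄/Q̄) = (1070/-10)(41.00/3424.0).

-1.281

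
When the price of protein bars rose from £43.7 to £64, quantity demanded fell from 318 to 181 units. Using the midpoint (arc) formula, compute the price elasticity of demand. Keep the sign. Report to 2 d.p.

-1.46

ΔQ = 181 − 318 = -137; ΔP = 64 − 43.7 = 20.3.
Midpoints: P̄ = 53.85, Q̄ = 249.5.
ε = (ΔQ/ΔP)(P̄/Q̄) = (-137/20.3)(53.85/249.5).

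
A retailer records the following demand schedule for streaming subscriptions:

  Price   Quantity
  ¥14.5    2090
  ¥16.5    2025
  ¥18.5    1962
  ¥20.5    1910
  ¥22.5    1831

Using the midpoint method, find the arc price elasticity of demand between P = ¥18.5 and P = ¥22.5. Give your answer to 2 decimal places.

-0.35

At P = 18.5, Q = 1962; at P = 22.5, Q = 1831.
ΔQ = -131, ΔP = 4.0. Midpoints: P̄ = 20.50, Q̄ = 1896.5.
ε = (ΔQ/ΔP)(P̄/Q̄) = (-131/4.0)(20.50/1896.5).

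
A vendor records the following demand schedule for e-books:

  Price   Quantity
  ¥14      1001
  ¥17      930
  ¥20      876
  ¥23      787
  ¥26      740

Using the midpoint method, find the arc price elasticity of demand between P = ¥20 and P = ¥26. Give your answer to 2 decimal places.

-0.65

At P = 20, Q = 876; at P = 26, Q = 740.
ΔQ = -136, ΔP = 6. Midpoints: P̄ = 23.00, Q̄ = 808.0.
ε = (ΔQ/ΔP)(P̄/Q̄) = (-136/6)(23.00/808.0).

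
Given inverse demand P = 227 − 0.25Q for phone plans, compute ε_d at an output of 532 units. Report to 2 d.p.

At Q = 532, P = 227 − 0.25(532) = 94.00.
dP/dQ = −0.25, so dQ/dP = 1/(−0.25) = -4.000.
ε = (dQ/dP)(P/Q) = (-4.000)(94.00/532).

-0.71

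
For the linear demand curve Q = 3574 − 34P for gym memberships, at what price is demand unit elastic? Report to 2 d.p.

52.56

For linear demand Q = a − bP, ε = −bP/(a − bP). |ε| = 1 when bP = a − bP, i.e. P = a/(2b).
P = 3574/(2·34) = 3574/68 = 52.5588.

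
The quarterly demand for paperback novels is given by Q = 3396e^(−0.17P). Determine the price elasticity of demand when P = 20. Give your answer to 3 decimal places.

-3.400

At P = 20, Q = 113.336.
dQ/dP = −0.17·3396e^(−0.17P) = −0.17Q = -19.267.
ε = (dQ/dP)(P/Q) = (-19.267)(20/113.336).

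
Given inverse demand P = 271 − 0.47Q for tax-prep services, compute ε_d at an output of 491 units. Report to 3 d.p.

At Q = 491, P = 271 − 0.47(491) = 40.23.
dP/dQ = −0.47, so dQ/dP = 1/(−0.47) = -2.128.
ε = (dQ/dP)(P/Q) = (-2.128)(40.23/491).

-0.174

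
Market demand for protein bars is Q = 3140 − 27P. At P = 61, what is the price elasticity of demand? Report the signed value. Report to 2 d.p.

-1.10

At P = 61, Q = 1493.
dQ/dP = −27.
ε = (dQ/dP)(P/Q) = (-27)(61/1493).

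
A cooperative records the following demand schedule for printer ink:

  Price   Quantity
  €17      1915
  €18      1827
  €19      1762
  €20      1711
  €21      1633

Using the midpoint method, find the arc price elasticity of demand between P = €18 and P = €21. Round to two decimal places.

At P = 18, Q = 1827; at P = 21, Q = 1633.
ΔQ = -194, ΔP = 3. Midpoints: P̄ = 19.50, Q̄ = 1730.0.
ε = (ΔQ/ΔP)(P̄/Q̄) = (-194/3)(19.50/1730.0).

-0.73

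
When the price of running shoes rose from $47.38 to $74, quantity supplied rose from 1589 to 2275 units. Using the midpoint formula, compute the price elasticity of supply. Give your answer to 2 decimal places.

ΔQ = 2275 − 1589 = 686; ΔP = 74 − 47.38 = 26.62.
Midpoints: P̄ = 60.69, Q̄ = 1932.0.
ε_s = (ΔQ/ΔP)(P̄/Q̄) = (686/26.62)(60.69/1932.0).

0.81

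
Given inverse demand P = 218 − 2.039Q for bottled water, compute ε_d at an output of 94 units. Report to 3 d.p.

-0.137

At Q = 94, P = 218 − 2.039(94) = 26.33.
dP/dQ = −2.039, so dQ/dP = 1/(−2.039) = -0.490.
ε = (dQ/dP)(P/Q) = (-0.490)(26.33/94).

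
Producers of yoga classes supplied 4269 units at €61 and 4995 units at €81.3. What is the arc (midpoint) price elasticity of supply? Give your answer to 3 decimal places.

ΔQ = 4995 − 4269 = 726; ΔP = 81.3 − 61 = 20.3.
Midpoints: P̄ = 71.15, Q̄ = 4632.0.
ε_s = (ΔQ/ΔP)(P̄/Q̄) = (726/20.3)(71.15/4632.0).

0.549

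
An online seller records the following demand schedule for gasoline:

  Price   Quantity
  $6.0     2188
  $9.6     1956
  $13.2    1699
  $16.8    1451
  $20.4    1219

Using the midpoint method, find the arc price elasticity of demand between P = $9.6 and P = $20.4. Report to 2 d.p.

At P = 9.6, Q = 1956; at P = 20.4, Q = 1219.
ΔQ = -737, ΔP = 10.8. Midpoints: P̄ = 15.00, Q̄ = 1587.5.
ε = (ΔQ/ΔP)(P̄/Q̄) = (-737/10.8)(15.00/1587.5).

-0.64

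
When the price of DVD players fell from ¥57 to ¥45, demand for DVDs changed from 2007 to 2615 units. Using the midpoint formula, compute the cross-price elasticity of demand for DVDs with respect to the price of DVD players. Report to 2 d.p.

ΔQ_x = 2615 − 2007 = 608; ΔP_y = 45 − 57 = -12.
Midpoints: P̄_y = 51.00, Q̄_x = 2311.0.
ε_xy = (ΔQ_x/ΔP_y)(P̄_y/Q̄_x) = (608/-12)(51.00/2311.0).
ε_xy < 0, so the goods are complements.

-1.12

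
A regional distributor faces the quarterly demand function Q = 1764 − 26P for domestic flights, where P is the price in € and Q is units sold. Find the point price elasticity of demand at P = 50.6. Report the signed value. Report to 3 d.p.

-2.934

At P = 50.6, Q = 448.400.
dQ/dP = −26.
ε = (dQ/dP)(P/Q) = (-26)(50.6/448.400).
|ε| > 1, so demand is elastic at this price.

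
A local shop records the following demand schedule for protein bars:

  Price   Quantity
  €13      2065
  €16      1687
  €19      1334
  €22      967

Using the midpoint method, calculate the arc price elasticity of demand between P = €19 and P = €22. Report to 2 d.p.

At P = 19, Q = 1334; at P = 22, Q = 967.
ΔQ = -367, ΔP = 3. Midpoints: P̄ = 20.50, Q̄ = 1150.5.
ε = (ΔQ/ΔP)(P̄/Q̄) = (-367/3)(20.50/1150.5).

-2.18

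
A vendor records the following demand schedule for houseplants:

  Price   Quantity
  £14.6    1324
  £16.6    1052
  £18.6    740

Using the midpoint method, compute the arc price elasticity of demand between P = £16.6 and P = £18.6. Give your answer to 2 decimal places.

-3.06

At P = 16.6, Q = 1052; at P = 18.6, Q = 740.
ΔQ = -312, ΔP = 2.0. Midpoints: P̄ = 17.60, Q̄ = 896.0.
ε = (ΔQ/ΔP)(P̄/Q̄) = (-312/2.0)(17.60/896.0).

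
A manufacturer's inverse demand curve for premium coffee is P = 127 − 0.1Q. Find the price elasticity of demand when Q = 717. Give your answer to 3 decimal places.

-0.771

At Q = 717, P = 127 − 0.1(717) = 55.30.
dP/dQ = −0.1, so dQ/dP = 1/(−0.1) = -10.000.
ε = (dQ/dP)(P/Q) = (-10.000)(55.30/717).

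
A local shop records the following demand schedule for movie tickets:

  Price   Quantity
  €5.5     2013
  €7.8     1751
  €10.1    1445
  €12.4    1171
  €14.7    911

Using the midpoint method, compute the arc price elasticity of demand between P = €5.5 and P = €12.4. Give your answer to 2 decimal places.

-0.69

At P = 5.5, Q = 2013; at P = 12.4, Q = 1171.
ΔQ = -842, ΔP = 6.9. Midpoints: P̄ = 8.95, Q̄ = 1592.0.
ε = (ΔQ/ΔP)(P̄/Q̄) = (-842/6.9)(8.95/1592.0).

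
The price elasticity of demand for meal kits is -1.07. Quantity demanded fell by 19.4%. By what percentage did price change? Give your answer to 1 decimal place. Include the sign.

%ΔP ≈ %ΔQ / ε = (-19.4%)/(-1.07) = 18.13%.

18.1%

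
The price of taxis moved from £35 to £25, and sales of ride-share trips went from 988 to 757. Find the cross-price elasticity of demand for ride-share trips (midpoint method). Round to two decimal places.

ΔQ_x = 757 − 988 = -231; ΔP_y = 25 − 35 = -10.
Midpoints: P̄_y = 30.00, Q̄_x = 872.5.
ε_xy = (ΔQ_x/ΔP_y)(P̄_y/Q̄_x) = (-231/-10)(30.00/872.5).

0.79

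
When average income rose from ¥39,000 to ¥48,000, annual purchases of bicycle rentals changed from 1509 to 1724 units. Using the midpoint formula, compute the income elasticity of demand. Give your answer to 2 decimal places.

0.64

ΔQ = 215, ΔI = 9000. Midpoints: Ī = 43,500, Q̄ = 1616.5.
ε_I = (ΔQ/ΔI)(Ī/Q̄) = (215/9000)(43500/1616.5).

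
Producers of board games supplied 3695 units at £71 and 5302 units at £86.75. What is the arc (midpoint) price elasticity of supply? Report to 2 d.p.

ΔQ = 5302 − 3695 = 1607; ΔP = 86.75 − 71 = 15.75.
Midpoints: P̄ = 78.88, Q̄ = 4498.5.
ε_s = (ΔQ/ΔP)(P̄/Q̄) = (1607/15.75)(78.88/4498.5).

1.79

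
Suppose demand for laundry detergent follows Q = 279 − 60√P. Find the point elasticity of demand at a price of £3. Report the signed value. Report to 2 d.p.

-0.30

At P = 3, Q = 175.077.
dQ/dP = −60/(2√P) = -17.321.
ε = (dQ/dP)(P/Q) = (-17.321)(3/175.077).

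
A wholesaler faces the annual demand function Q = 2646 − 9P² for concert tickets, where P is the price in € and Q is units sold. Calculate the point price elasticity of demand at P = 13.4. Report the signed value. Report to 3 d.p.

At P = 13.4, Q = 1029.960.
dQ/dP = −18P = -241.200.
ε = (dQ/dP)(P/Q) = (-241.200)(13.4/1029.960).
|ε| > 1, so demand is elastic at this price.

-3.138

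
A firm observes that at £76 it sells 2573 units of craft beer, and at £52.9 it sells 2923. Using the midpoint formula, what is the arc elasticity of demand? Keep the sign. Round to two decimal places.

ΔQ = 2923 − 2573 = 350; ΔP = 52.9 − 76 = -23.1.
Midpoints: P̄ = 64.45, Q̄ = 2748.0.
ε = (ΔQ/ΔP)(P̄/Q̄) = (350/-23.1)(64.45/2748.0).

-0.36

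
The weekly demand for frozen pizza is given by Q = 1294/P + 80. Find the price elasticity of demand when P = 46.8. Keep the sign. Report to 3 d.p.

-0.257

At P = 46.8, Q = 107.650.
dQ/dP = −1294/P² = -0.591.
ε = (dQ/dP)(P/Q) = (-0.591)(46.8/107.650).
|ε| < 1, so demand is inelastic at this price.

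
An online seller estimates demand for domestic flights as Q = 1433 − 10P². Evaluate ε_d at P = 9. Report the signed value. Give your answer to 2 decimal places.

At P = 9, Q = 623.
dQ/dP = −20P = -180.
ε = (dQ/dP)(P/Q) = (-180)(9/623).

-2.60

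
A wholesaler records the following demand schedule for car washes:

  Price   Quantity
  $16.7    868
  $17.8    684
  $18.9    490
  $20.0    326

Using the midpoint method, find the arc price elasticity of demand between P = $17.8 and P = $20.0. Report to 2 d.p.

At P = 17.8, Q = 684; at P = 20.0, Q = 326.
ΔQ = -358, ΔP = 2.2. Midpoints: P̄ = 18.90, Q̄ = 505.0.
ε = (ΔQ/ΔP)(P̄/Q̄) = (-358/2.2)(18.90/505.0).

-6.09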